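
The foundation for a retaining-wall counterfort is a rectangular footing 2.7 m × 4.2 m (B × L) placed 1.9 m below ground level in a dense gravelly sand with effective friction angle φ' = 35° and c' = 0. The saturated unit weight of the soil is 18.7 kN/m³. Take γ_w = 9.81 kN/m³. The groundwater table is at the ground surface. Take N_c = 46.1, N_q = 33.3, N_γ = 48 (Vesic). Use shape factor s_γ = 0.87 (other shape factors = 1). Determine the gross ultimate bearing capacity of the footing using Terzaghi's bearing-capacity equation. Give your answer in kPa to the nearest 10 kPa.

With the water table at the surface the whole profile is submerged: γ' = 18.7 − 9.81 = 8.89 kN/m³, so q = γ'·D_f = 16.891 kPa; the same γ' applies in the ½γBN_γ term.
q_ult = q·N_q + 0.5·γ·B·N_γ·s_γ
     = 16.891 × 33.3 + 0.5 × 8.89 × 2.7 × 48 × 0.87
     = 562.47 + 501.18 = 1063.7 kPa.

q_ult ≈ 1060 kPa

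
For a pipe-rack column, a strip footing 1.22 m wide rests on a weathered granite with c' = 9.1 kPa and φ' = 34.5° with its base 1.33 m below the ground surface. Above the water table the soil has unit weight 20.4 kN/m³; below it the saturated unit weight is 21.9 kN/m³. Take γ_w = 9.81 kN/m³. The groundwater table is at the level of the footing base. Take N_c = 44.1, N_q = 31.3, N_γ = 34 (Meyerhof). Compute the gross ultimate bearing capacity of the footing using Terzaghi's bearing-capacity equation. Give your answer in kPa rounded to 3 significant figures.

Effective surcharge at the founding depth q = γ·D_f = 20.4 × 1.33 = 27.132 kPa.
The water table coincides with the base, so in the self-weight term γ → γ' = 12.09 kN/m³.
q_ult = c·N_c + q·N_q + 0.5·γ·B·N_γ
     = 9.1 × 44.1 + 27.132 × 31.3 + 0.5 × 12.09 × 1.22 × 34
     = 401.31 + 849.23 + 250.75 = 1501.3 kPa.

q_ult ≈ 1500 kPa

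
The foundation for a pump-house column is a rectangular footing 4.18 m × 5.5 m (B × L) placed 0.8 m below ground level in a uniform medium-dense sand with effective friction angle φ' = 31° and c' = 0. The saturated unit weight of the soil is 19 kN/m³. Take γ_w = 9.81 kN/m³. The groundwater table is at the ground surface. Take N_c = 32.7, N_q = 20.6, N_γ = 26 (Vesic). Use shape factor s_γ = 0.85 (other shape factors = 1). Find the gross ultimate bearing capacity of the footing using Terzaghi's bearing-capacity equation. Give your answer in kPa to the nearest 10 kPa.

With the water table at the surface the whole profile is submerged: γ' = 19 − 9.81 = 9.19 kN/m³, so q = γ'·D_f = 7.352 kPa; the same γ' applies in the ½γBN_γ term.
q_ult = q·N_q + 0.5·γ·B·N_γ·s_γ
     = 7.352 × 20.6 + 0.5 × 9.19 × 4.18 × 26 × 0.85
     = 151.45 + 424.48 = 575.93 kPa.

q_ult ≈ 580 kPa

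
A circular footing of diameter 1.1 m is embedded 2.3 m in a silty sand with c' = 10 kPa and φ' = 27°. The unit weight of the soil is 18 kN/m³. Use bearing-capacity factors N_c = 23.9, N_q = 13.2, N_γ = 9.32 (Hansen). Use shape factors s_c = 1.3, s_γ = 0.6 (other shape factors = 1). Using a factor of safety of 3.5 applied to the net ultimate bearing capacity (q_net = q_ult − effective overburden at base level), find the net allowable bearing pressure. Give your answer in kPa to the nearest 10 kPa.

Effective surcharge at the founding depth q = γ·D_f = 18 × 2.3 = 41.4 kPa.
q_ult = c·N_c·s_c + q·N_q + 0.5·γ·B·N_γ·s_γ
     = 10 × 23.9 × 1.3 + 41.4 × 13.2 + 0.5 × 18 × 1.1 × 9.32 × 0.6
     = 310.7 + 546.48 + 55.361 = 912.54 kPa.
Net ultimate: q_net = 912.54 − 41.4 = 871.14 kPa.
q_all(net) = 871.14 / 3.5 = 248.9 kPa.

q_all(net) ≈ 250 kPa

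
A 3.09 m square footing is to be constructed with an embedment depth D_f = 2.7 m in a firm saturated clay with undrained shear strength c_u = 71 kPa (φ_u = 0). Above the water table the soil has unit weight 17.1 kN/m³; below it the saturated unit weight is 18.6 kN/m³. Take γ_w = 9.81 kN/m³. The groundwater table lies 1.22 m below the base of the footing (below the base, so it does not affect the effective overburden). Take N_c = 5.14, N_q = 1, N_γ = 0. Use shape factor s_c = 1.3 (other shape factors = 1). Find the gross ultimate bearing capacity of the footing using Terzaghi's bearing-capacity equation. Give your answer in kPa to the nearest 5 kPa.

q_ult ≈ 520 kPa

Effective surcharge at the founding depth q = γ·D_f = 17.1 × 2.7 = 46.17 kPa.
q_ult = c·N_c·s_c + q·N_q
     = 71 × 5.14 × 1.3 + 46.17 × 1
     = 474.42 + 46.17 = 520.59 kPa.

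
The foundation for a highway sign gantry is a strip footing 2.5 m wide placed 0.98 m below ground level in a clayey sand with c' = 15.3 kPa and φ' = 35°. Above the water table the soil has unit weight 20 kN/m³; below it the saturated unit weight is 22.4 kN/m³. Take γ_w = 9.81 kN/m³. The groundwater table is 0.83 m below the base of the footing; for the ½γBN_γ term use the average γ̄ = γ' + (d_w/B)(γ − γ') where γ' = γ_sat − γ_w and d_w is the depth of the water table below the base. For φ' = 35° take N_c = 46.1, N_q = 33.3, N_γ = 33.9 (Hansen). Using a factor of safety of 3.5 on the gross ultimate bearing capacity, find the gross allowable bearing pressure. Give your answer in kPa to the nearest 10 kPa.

q_all ≈ 570 kPa

Effective surcharge at the founding depth q = γ·D_f = 20 × 0.98 = 19.6 kPa.
With d_w = 0.83 m < B, γ̄ = 12.59 + (0.83/2.5) × (20 − 12.59) = 15.05 kN/m³.
q_ult = c·N_c + q·N_q + 0.5·γ·B·N_γ
     = 15.3 × 46.1 + 19.6 × 33.3 + 0.5 × 15.05 × 2.5 × 33.9
     = 705.33 + 652.68 + 637.75 = 1995.8 kPa.
q_all = 1995.8 / 3.5 = 570.22 kPa.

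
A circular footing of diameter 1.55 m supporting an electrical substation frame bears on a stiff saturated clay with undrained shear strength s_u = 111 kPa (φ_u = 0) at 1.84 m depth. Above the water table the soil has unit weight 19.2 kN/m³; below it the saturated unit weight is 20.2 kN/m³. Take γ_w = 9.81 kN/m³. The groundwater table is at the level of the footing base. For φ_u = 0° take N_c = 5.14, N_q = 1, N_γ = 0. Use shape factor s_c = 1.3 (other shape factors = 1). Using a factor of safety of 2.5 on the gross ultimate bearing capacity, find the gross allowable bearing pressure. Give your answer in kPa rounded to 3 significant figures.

q_all ≈ 311 kPa

Effective surcharge at the founding depth q = γ·D_f = 19.2 × 1.84 = 35.328 kPa.
q_ult = c·N_c·s_c + q·N_q
     = 111 × 5.14 × 1.3 + 35.328 × 1
     = 741.7 + 35.328 = 777.03 kPa.
q_all = 777.03 / 2.5 = 310.81 kPa.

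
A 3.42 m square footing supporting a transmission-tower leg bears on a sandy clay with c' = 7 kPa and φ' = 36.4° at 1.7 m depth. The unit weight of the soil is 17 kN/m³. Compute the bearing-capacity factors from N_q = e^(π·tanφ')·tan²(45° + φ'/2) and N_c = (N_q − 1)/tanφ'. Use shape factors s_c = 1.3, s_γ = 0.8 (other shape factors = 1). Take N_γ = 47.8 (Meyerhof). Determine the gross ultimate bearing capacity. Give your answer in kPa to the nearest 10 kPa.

tan36.4° = 0.7373, so N_q = e^(π×0.7373)·tan²(63.2°) = 10.137 × 3.919 = 39.73.
N_c = (39.73 − 1)/tan36.4° = 52.53.
q = γ·D_f = 17 × 1.7 = 28.9 kPa.
c·N_c·s_c = 7 × 52.528 × 1.3 = 478.01 kPa
q·N_q = 28.9 × 39.727 = 1148.1 kPa
0.5·γ·B·N_γ·s_γ = 0.5 × 17 × 3.42 × 47.8 × 0.8 = 1111.6 kPa
q_ult = 478.01 + 1148.1 + 1111.6 = 2737.8 kPa.

q_ult ≈ 2740 kPa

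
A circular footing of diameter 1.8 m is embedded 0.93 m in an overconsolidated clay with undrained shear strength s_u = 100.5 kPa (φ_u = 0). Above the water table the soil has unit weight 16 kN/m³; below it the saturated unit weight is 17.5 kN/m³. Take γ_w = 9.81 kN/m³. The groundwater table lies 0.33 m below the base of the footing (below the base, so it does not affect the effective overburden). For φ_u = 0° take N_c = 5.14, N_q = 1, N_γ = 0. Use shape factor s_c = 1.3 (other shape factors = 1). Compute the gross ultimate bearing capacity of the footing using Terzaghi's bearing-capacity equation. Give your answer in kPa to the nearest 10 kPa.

Overburden at base level: q = 16 × 0.93 = 14.88 kPa.
Cohesion term c·N_c·s_c = 100.5 × 5.14 × 1.3 = 671.54 kPa; surcharge term q·N_q = 14.88 × 1 = 14.88 kPa.
q_ult = 671.54 + 14.88 = 686.42 kPa.

q_ult ≈ 690 kPa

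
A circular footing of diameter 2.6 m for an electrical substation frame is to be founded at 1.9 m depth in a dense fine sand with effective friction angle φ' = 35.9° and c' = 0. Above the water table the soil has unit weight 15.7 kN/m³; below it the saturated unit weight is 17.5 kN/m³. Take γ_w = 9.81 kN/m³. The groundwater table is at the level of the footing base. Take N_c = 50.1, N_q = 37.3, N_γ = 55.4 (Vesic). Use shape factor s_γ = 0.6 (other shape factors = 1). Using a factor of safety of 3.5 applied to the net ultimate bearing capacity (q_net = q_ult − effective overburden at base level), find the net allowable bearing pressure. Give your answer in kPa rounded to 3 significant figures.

Overburden at base level: q = 15.7 × 1.9 = 29.83 kPa.
Below the base the soil is submerged, so the ½γBN_γ term uses γ' = 17.5 − 9.81 = 7.69 kN/m³.
Surcharge term q·N_q = 29.83 × 37.3 = 1112.7 kPa; self-weight term 0.5·γ·B·N_γ·s_γ = 0.5 × 7.69 × 2.6 × 55.4 × 0.6 = 332.3 kPa.
q_ult = 1112.7 + 332.3 = 1445 kPa.
Net ultimate: q_net = 1445 − 29.83 = 1415.1 kPa.
q_all(net) = 1415.1 / 3.5 = 404.32 kPa.

q_all(net) ≈ 404 kPa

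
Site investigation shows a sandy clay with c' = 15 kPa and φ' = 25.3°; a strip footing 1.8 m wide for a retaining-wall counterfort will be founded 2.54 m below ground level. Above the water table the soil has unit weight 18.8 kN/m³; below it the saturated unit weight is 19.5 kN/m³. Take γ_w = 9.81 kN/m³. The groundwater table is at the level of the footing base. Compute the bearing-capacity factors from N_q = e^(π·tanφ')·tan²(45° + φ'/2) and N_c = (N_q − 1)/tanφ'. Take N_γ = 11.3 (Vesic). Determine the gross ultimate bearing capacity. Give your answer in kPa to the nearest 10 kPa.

tan25.3° = 0.4727, so N_q = e^(π×0.4727)·tan²(57.65°) = 4.415 × 2.493 = 11.
N_c = (11 − 1)/tan25.3° = 21.17.
q = γ·D_f = 18.8 × 2.54 = 47.752 kPa.
For the ½γBN_γ term take γ' = 19.5 − 9.81 = 9.69 kN/m³ (soil below base is submerged).
c·N_c = 15 × 21.166 = 317.48 kPa
q·N_q = 47.752 × 11.005 = 525.51 kPa
0.5·γ·B·N_γ = 0.5 × 9.69 × 1.8 × 11.3 = 98.547 kPa
q_ult = 317.48 + 525.51 + 98.547 = 941.54 kPa.

q_ult ≈ 940 kPa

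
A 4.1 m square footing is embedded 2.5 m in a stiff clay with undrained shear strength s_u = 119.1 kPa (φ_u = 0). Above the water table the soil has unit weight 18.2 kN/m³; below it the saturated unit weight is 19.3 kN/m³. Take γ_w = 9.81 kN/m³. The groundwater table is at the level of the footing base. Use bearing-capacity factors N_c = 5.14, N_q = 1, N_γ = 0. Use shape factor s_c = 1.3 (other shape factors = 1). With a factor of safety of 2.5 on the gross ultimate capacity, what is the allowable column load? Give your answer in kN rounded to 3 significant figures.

q = γ·D_f = 18.2 × 2.5 = 45.5 kPa.
c·N_c·s_c = 119.1 × 5.14 × 1.3 = 795.83 kPa
q·N_q = 45.5 × 1 = 45.5 kPa
q_ult = 795.83 + 45.5 = 841.33 kPa.
Gross allowable pressure q_all = 841.33 / 2.5 = 336.53 kPa.
Footing area = 16.81 m², so allowable column load = 336.53 × 16.81 = 5657.1 kN.

P_all ≈ 5660 kN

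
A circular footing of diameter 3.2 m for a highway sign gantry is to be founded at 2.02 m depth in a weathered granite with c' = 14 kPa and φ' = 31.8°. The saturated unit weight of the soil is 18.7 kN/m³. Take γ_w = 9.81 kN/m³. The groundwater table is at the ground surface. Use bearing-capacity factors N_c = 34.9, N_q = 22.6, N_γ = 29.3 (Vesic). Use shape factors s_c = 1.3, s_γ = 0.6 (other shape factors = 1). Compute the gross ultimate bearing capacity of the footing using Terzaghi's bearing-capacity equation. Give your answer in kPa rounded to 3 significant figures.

q_ult ≈ 1290 kPa

γ' = 18.7 − 9.81 = 8.89 kN/m³ (submerged throughout). q = 8.89 × 2.02 = 17.958 kPa; the same γ' applies in the ½γBN_γ term.
c·N_c·s_c = 14 × 34.9 × 1.3 = 635.18 kPa
q·N_q = 17.958 × 22.6 = 405.85 kPa
0.5·γ·B·N_γ·s_γ = 0.5 × 8.89 × 3.2 × 29.3 × 0.6 = 250.06 kPa
q_ult = 635.18 + 405.85 + 250.06 = 1291.1 kPa.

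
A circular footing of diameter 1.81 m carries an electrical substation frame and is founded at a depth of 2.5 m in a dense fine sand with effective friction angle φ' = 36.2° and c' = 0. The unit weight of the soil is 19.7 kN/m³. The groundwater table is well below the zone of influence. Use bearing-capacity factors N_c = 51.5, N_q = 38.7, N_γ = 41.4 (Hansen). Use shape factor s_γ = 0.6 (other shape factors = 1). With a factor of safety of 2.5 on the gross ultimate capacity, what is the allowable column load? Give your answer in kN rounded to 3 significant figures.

Overburden at base level: q = 19.7 × 2.5 = 49.25 kPa.
Surcharge term q·N_q = 49.25 × 38.7 = 1906 kPa; self-weight term 0.5·γ·B·N_γ·s_γ = 0.5 × 19.7 × 1.81 × 41.4 × 0.6 = 442.86 kPa.
q_ult = 1906 + 442.86 = 2348.8 kPa.
Gross allowable pressure q_all = 2348.8 / 2.5 = 939.53 kPa.
Footing area = 2.573 m², so allowable column load = 939.53 × 2.573 = 2417.4 kN.

P_all ≈ 2420 kN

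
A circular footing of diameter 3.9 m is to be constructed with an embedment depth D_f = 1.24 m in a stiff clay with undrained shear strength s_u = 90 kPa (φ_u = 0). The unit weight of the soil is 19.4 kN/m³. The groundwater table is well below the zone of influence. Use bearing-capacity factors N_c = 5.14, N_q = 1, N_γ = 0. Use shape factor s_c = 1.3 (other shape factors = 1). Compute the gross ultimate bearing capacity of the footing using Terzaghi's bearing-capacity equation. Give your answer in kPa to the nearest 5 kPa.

q_ult ≈ 625 kPa

Overburden at base level: q = 19.4 × 1.24 = 24.056 kPa.
Cohesion term c·N_c·s_c = 90 × 5.14 × 1.3 = 601.38 kPa; surcharge term q·N_q = 24.056 × 1 = 24.056 kPa.
q_ult = 601.38 + 24.056 = 625.44 kPa.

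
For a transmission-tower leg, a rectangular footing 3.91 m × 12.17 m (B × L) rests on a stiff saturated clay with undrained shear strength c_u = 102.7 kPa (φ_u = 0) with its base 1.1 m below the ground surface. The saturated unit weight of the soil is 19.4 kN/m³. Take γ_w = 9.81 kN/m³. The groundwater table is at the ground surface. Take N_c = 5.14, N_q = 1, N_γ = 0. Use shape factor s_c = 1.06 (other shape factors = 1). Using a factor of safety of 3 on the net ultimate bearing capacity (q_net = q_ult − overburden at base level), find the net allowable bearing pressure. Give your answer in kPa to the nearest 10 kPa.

γ' = 19.4 − 9.81 = 9.59 kN/m³ (submerged throughout). q = 9.59 × 1.1 = 10.549 kPa.
c·N_c·s_c = 102.7 × 5.14 × 1.06 = 559.55 kPa
q·N_q = 10.549 × 1 = 10.549 kPa
q_ult = 559.55 + 10.549 = 570.1 kPa.
q_net = 570.1 − 10.549 = 559.55 kPa.
q_all(net) = 559.55 / 3 = 186.52 kPa.

q_all(net) ≈ 190 kPa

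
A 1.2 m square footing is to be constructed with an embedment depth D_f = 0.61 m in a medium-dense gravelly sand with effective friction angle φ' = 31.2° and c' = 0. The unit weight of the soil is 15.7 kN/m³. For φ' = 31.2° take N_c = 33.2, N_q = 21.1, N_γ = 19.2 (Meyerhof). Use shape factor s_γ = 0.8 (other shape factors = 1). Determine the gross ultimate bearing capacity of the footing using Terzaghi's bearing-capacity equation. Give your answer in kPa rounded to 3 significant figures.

q_ult ≈ 347 kPa

Overburden at base level: q = 15.7 × 0.61 = 9.577 kPa.
Surcharge term q·N_q = 9.577 × 21.1 = 202.07 kPa; self-weight term 0.5·γ·B·N_γ·s_γ = 0.5 × 15.7 × 1.2 × 19.2 × 0.8 = 144.69 kPa.
q_ult = 202.07 + 144.69 = 346.77 kPa.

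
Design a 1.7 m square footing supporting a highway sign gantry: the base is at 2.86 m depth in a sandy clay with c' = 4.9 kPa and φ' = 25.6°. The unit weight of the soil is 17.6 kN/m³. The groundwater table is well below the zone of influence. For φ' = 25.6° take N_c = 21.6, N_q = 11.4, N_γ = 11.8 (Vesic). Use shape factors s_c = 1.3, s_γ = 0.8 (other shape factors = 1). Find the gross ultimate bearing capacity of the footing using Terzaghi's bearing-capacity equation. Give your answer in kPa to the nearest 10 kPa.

q_ult ≈ 850 kPa

q = γ·D_f = 17.6 × 2.86 = 50.336 kPa.
c·N_c·s_c = 4.9 × 21.6 × 1.3 = 137.59 kPa
q·N_q = 50.336 × 11.4 = 573.83 kPa
0.5·γ·B·N_γ·s_γ = 0.5 × 17.6 × 1.7 × 11.8 × 0.8 = 141.22 kPa
q_ult = 137.59 + 573.83 + 141.22 = 852.64 kPa.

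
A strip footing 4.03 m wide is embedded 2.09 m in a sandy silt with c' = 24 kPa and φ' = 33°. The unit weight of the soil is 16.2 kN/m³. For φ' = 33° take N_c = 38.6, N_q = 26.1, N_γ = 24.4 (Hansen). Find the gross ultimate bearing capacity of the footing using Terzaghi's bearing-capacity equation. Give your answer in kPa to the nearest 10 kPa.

Effective surcharge at the founding depth q = γ·D_f = 16.2 × 2.09 = 33.858 kPa.
q_ult = c·N_c + q·N_q + 0.5·γ·B·N_γ
     = 24 × 38.6 + 33.858 × 26.1 + 0.5 × 16.2 × 4.03 × 24.4
     = 926.4 + 883.69 + 796.49 = 2606.6 kPa.

q_ult ≈ 2610 kPa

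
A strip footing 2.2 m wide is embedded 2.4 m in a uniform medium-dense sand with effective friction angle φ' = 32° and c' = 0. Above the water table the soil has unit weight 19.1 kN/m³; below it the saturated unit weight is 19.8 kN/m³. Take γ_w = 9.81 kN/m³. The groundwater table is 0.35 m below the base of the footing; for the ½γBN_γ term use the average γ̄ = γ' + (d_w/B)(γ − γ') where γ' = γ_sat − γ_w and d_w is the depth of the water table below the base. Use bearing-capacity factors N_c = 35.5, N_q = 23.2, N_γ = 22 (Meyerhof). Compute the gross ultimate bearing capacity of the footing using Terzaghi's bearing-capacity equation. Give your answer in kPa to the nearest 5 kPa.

q = γ·D_f = 19.1 × 2.4 = 45.84 kPa.
γ' = 9.99 kN/m³; averaging over the depth B below the base, γ̄ = γ' + (d_w/B)(γ − γ') = 11.439 kN/m³.
q·N_q = 45.84 × 23.2 = 1063.5 kPa
0.5·γ·B·N_γ = 0.5 × 11.439 × 2.2 × 22 = 276.83 kPa
q_ult = 1063.5 + 276.83 = 1340.3 kPa.

q_ult ≈ 1340 kPa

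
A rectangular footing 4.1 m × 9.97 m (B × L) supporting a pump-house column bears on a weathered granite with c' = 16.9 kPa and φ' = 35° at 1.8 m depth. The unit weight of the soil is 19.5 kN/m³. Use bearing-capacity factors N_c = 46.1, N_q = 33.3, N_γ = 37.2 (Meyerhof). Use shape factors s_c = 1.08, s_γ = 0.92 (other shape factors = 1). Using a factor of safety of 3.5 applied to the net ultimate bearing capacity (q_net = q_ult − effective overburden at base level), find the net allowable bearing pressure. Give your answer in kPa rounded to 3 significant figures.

q_all(net) ≈ 955 kPa

q = γ·D_f = 19.5 × 1.8 = 35.1 kPa.
c·N_c·s_c = 16.9 × 46.1 × 1.08 = 841.42 kPa
q·N_q = 35.1 × 33.3 = 1168.8 kPa
0.5·γ·B·N_γ·s_γ = 0.5 × 19.5 × 4.1 × 37.2 × 0.92 = 1368.1 kPa
q_ult = 841.42 + 1168.8 + 1368.1 = 3378.4 kPa.
Net ultimate: q_net = 3378.4 − 35.1 = 3343.3 kPa.
q_all(net) = 3343.3 / 3.5 = 955.21 kPa.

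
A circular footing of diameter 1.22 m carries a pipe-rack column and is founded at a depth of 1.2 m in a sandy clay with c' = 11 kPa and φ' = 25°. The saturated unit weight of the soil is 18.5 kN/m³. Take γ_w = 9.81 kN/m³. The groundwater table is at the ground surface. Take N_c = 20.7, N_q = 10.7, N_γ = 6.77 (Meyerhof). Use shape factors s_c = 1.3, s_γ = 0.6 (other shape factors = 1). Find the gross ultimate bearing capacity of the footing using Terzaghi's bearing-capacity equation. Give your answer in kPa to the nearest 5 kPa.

q_ult ≈ 430 kPa

γ' = 18.5 − 9.81 = 8.69 kN/m³ (submerged throughout). q = 8.69 × 1.2 = 10.428 kPa; the same γ' applies in the ½γBN_γ term.
c·N_c·s_c = 11 × 20.7 × 1.3 = 296.01 kPa
q·N_q = 10.428 × 10.7 = 111.58 kPa
0.5·γ·B·N_γ·s_γ = 0.5 × 8.69 × 1.22 × 6.77 × 0.6 = 21.532 kPa
q_ult = 296.01 + 111.58 + 21.532 = 429.12 kPa.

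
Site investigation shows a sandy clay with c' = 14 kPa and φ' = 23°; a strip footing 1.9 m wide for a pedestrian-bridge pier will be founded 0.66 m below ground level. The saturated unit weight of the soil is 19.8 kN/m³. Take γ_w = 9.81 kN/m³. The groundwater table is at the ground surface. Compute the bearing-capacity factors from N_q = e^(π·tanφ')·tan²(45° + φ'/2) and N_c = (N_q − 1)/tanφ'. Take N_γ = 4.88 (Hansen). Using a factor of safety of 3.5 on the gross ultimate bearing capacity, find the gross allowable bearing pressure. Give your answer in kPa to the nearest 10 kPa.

q_all ≈ 100 kPa

N_q = e^(π·tan23°)·tan²(56.5°) = 8.66; N_c = (N_q − 1)/tanφ' = 18.05.
Water table at ground surface, so effective unit weight γ' = 19.8 − 9.81 = 9.99 kN/m³ is used throughout; overburden q = 9.99 × 0.66 = 6.5934 kPa; the same γ' applies in the ½γBN_γ term.
Cohesion term c·N_c = 14 × 18.049 = 252.68 kPa; surcharge term q·N_q = 6.5934 × 8.6612 = 57.107 kPa; self-weight term 0.5·γ·B·N_γ = 0.5 × 9.99 × 1.9 × 4.88 = 46.314 kPa.
q_ult = 252.68 + 57.107 + 46.314 = 356.1 kPa.
q_all = 356.1 / 3.5 = 101.74 kPa.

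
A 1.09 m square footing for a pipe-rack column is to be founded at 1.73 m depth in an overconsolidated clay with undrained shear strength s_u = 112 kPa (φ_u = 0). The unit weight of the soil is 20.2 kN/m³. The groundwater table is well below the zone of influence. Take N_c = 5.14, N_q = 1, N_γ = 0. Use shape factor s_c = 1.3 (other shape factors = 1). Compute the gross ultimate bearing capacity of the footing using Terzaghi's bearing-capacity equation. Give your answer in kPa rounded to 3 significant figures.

q = γ·D_f = 20.2 × 1.73 = 34.946 kPa.
c·N_c·s_c = 112 × 5.14 × 1.3 = 748.38 kPa
q·N_q = 34.946 × 1 = 34.946 kPa
q_ult = 748.38 + 34.946 = 783.33 kPa.

q_ult ≈ 783 kPa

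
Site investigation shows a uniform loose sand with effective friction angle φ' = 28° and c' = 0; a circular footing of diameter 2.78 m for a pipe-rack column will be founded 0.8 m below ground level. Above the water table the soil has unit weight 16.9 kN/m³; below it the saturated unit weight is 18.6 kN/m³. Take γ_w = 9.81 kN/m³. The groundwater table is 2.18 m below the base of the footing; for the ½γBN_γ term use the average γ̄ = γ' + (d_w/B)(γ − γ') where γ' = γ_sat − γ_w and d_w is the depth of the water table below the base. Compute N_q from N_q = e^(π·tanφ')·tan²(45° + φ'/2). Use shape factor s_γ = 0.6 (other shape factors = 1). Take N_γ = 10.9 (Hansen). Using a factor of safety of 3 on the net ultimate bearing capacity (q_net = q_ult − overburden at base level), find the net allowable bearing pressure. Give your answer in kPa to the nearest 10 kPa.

q_all(net) ≈ 110 kPa

N_q = e^(π·tan28°)·tan²(59°) = 14.72.
Effective surcharge at the founding depth q = γ·D_f = 16.9 × 0.8 = 13.52 kPa.
With d_w = 2.18 m < B, γ̄ = 8.79 + (2.18/2.78) × (16.9 − 8.79) = 15.15 kN/m³.
q_ult = q·N_q + 0.5·γ·B·N_γ·s_γ
     = 13.52 × 14.72 + 0.5 × 15.15 × 2.78 × 10.9 × 0.6
     = 199.01 + 137.72 = 336.73 kPa.
q_net = 336.73 − 13.52 = 323.21 kPa.
q_all(net) = 323.21 / 3 = 107.74 kPa.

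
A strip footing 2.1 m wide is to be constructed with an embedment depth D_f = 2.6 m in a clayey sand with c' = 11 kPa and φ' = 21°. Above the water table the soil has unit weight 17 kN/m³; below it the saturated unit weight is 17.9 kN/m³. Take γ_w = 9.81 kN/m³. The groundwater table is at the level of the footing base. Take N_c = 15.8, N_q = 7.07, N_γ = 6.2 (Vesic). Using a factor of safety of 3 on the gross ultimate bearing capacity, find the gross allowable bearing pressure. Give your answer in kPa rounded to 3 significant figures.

Effective surcharge at the founding depth q = γ·D_f = 17 × 2.6 = 44.2 kPa.
The water table coincides with the base, so in the self-weight term γ → γ' = 8.09 kN/m³.
q_ult = c·N_c + q·N_q + 0.5·γ·B·N_γ
     = 11 × 15.8 + 44.2 × 7.07 + 0.5 × 8.09 × 2.1 × 6.2
     = 173.8 + 312.49 + 52.666 = 538.96 kPa.
q_all = 538.96 / 3 = 179.65 kPa.

q_all ≈ 180 kPa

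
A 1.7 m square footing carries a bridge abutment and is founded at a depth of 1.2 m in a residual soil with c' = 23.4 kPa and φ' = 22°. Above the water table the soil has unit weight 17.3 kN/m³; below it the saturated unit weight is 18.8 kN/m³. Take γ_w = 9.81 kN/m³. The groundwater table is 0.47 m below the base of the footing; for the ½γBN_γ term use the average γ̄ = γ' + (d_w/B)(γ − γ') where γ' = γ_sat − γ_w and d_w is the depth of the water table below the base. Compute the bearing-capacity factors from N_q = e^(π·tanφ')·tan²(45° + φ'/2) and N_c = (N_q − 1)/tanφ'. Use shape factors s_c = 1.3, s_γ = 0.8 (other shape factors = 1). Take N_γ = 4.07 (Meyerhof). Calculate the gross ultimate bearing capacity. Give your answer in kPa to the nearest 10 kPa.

q_ult ≈ 710 kPa

tan22° = 0.404, so N_q = e^(π×0.404)·tan²(56°) = 3.558 × 2.198 = 7.82.
N_c = (7.82 − 1)/tan22° = 16.88.
Effective surcharge at the founding depth q = γ·D_f = 17.3 × 1.2 = 20.76 kPa.
With d_w = 0.47 m < B, γ̄ = 8.99 + (0.47/1.7) × (17.3 − 8.99) = 11.287 kN/m³.
q_ult = c·N_c·s_c + q·N_q + 0.5·γ·B·N_γ·s_γ
     = 23.4 × 16.883 × 1.3 + 20.76 × 7.8211 + 0.5 × 11.287 × 1.7 × 4.07 × 0.8
     = 513.58 + 162.37 + 31.239 = 707.18 kPa.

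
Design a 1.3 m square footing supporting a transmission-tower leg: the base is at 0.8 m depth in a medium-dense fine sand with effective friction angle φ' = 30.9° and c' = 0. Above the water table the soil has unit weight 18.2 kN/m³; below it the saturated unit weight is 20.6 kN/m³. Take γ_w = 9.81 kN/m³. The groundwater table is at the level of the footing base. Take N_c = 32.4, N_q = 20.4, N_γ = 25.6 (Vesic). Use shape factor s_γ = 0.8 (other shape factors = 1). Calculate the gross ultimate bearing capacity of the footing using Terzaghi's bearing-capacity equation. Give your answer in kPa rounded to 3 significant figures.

Effective surcharge at the founding depth q = γ·D_f = 18.2 × 0.8 = 14.56 kPa.
The water table coincides with the base, so in the self-weight term γ → γ' = 10.79 kN/m³.
q_ult = q·N_q + 0.5·γ·B·N_γ·s_γ
     = 14.56 × 20.4 + 0.5 × 10.79 × 1.3 × 25.6 × 0.8
     = 297.02 + 143.64 = 440.66 kPa.

q_ult ≈ 441 kPa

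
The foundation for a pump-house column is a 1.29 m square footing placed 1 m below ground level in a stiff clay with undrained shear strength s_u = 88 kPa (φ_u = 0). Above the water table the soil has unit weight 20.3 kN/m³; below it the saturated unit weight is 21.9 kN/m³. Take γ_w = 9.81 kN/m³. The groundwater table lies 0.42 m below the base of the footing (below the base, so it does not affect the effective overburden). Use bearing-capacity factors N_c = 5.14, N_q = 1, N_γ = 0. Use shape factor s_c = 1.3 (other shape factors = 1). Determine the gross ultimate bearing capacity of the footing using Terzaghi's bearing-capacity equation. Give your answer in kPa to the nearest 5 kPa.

q_ult ≈ 610 kPa

q = γ·D_f = 20.3 × 1 = 20.3 kPa.
c·N_c·s_c = 88 × 5.14 × 1.3 = 588.02 kPa
q·N_q = 20.3 × 1 = 20.3 kPa
q_ult = 588.02 + 20.3 = 608.32 kPa.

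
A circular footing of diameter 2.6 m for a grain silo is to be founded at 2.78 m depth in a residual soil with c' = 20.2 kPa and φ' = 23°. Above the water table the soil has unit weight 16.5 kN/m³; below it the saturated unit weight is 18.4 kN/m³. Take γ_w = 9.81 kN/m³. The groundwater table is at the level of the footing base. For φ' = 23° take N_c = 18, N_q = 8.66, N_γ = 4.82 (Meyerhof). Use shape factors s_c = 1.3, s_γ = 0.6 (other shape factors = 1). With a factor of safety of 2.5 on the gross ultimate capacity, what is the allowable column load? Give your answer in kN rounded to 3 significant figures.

P_all ≈ 1920 kN

Effective surcharge at the founding depth q = γ·D_f = 16.5 × 2.78 = 45.87 kPa.
The water table coincides with the base, so in the self-weight term γ → γ' = 8.59 kN/m³.
q_ult = c·N_c·s_c + q·N_q + 0.5·γ·B·N_γ·s_γ
     = 20.2 × 18 × 1.3 + 45.87 × 8.66 + 0.5 × 8.59 × 2.6 × 4.82 × 0.6
     = 472.68 + 397.23 + 32.295 = 902.21 kPa.
Gross allowable pressure q_all = 902.21 / 2.5 = 360.88 kPa.
Footing area = 5.3093 m², so allowable column load = 360.88 × 5.3093 = 1916 kN.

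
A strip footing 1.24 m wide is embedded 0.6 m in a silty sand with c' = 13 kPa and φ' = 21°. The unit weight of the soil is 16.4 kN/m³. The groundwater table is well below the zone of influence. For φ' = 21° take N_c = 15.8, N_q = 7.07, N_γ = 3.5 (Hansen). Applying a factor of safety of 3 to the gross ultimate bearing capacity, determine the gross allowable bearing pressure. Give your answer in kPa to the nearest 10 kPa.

q = γ·D_f = 16.4 × 0.6 = 9.84 kPa.
c·N_c = 13 × 15.8 = 205.4 kPa
q·N_q = 9.84 × 7.07 = 69.569 kPa
0.5·γ·B·N_γ = 0.5 × 16.4 × 1.24 × 3.5 = 35.588 kPa
q_ult = 205.4 + 69.569 + 35.588 = 310.56 kPa.
q_all = q_ult / FS = 310.56 / 3 = 103.52 kPa.

q_all ≈ 100 kPa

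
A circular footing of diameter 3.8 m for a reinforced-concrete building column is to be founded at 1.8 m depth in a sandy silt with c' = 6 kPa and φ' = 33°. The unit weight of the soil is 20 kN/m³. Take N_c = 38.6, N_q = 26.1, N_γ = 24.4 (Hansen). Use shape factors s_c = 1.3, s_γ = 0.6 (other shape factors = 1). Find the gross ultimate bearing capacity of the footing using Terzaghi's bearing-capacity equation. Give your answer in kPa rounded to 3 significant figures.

q_ult ≈ 1800 kPa

Effective surcharge at the founding depth q = γ·D_f = 20 × 1.8 = 36 kPa.
q_ult = c·N_c·s_c + q·N_q + 0.5·γ·B·N_γ·s_γ
     = 6 × 38.6 × 1.3 + 36 × 26.1 + 0.5 × 20 × 3.8 × 24.4 × 0.6
     = 301.08 + 939.6 + 556.32 = 1797 kPa.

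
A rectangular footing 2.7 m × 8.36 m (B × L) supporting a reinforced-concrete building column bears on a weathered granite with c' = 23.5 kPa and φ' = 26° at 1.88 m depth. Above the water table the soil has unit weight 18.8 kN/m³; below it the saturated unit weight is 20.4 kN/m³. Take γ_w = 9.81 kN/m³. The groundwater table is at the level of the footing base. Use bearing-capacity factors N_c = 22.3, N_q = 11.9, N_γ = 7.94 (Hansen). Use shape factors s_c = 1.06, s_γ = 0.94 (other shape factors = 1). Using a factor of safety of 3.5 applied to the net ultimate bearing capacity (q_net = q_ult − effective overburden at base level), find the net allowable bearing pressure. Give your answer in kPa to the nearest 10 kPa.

Effective surcharge at the founding depth q = γ·D_f = 18.8 × 1.88 = 35.344 kPa.
The water table coincides with the base, so in the self-weight term γ → γ' = 10.59 kN/m³.
q_ult = c·N_c·s_c + q·N_q + 0.5·γ·B·N_γ·s_γ
     = 23.5 × 22.3 × 1.06 + 35.344 × 11.9 + 0.5 × 10.59 × 2.7 × 7.94 × 0.94
     = 555.49 + 420.59 + 106.7 = 1082.8 kPa.
Net ultimate: q_net = 1082.8 − 35.344 = 1047.4 kPa.
q_all(net) = 1047.4 / 3.5 = 299.27 kPa.

q_all(net) ≈ 300 kPa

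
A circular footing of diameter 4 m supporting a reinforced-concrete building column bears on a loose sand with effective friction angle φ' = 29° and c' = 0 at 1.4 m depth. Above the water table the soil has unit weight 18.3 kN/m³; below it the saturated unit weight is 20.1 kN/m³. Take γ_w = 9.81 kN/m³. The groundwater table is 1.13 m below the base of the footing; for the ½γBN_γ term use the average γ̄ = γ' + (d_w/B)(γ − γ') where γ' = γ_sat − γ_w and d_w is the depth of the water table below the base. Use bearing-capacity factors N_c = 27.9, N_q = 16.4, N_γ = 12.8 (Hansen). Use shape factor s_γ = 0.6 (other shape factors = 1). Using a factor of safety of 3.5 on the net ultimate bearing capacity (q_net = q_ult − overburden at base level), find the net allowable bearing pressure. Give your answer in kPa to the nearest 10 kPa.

Effective surcharge at the founding depth q = γ·D_f = 18.3 × 1.4 = 25.62 kPa.
With d_w = 1.13 m < B, γ̄ = 10.29 + (1.13/4) × (18.3 − 10.29) = 12.553 kN/m³.
q_ult = q·N_q + 0.5·γ·B·N_γ·s_γ
     = 25.62 × 16.4 + 0.5 × 12.553 × 4 × 12.8 × 0.6
     = 420.17 + 192.81 = 612.98 kPa.
q_net = 612.98 − 25.62 = 587.36 kPa.
q_all(net) = 587.36 / 3.5 = 167.82 kPa.

q_all(net) ≈ 170 kPa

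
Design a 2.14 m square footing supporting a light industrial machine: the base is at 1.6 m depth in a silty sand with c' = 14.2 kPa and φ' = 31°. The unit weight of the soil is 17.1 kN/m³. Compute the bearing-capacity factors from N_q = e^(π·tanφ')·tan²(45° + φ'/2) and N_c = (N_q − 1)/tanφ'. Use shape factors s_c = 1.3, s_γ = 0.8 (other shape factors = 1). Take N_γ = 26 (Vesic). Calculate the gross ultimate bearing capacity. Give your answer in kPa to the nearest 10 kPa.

q_ult ≈ 1550 kPa

tan31° = 0.6009, so N_q = e^(π×0.6009)·tan²(60.5°) = 6.604 × 3.124 = 20.63.
N_c = (20.63 − 1)/tan31° = 32.67.
Effective surcharge at the founding depth q = γ·D_f = 17.1 × 1.6 = 27.36 kPa.
q_ult = c·N_c·s_c + q·N_q + 0.5·γ·B·N_γ·s_γ
     = 14.2 × 32.671 × 1.3 + 27.36 × 20.631 + 0.5 × 17.1 × 2.14 × 26 × 0.8
     = 603.11 + 564.46 + 380.58 = 1548.1 kPa.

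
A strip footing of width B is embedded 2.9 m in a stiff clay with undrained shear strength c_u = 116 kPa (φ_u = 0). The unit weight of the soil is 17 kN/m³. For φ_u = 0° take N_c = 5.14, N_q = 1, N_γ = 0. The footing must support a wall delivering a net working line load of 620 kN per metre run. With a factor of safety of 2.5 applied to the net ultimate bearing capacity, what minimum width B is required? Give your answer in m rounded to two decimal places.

B = 2.60 m

Effective surcharge at the founding depth q = γ·D_f = 17 × 2.9 = 49.3 kPa.
q_ult = c·N_c + q·N_q
     = 116 × 5.14 + 49.3 × 1
     = 596.24 + 49.3 = 645.54 kPa.
For φ = 0 the ½γBN_γ term vanishes, so q_ult is independent of B. q_net = 645.54 − 49.3 = 596.24 kPa; q_all(net) = 596.24/2.5 = 238.5 kPa.
Required width B = w / q_all(net) = 620 / 238.5 = 2.6 m.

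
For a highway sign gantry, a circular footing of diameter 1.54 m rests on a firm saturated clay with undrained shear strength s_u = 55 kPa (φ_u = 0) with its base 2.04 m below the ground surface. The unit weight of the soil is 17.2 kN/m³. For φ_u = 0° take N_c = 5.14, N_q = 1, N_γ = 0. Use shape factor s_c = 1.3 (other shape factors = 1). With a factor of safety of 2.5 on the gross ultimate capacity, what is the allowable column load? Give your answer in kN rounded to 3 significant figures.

Overburden at base level: q = 17.2 × 2.04 = 35.088 kPa.
Cohesion term c·N_c·s_c = 55 × 5.14 × 1.3 = 367.51 kPa; surcharge term q·N_q = 35.088 × 1 = 35.088 kPa.
q_ult = 367.51 + 35.088 = 402.6 kPa.
Gross allowable pressure q_all = 402.6 / 2.5 = 161.04 kPa.
Footing area = 1.8627 m², so allowable column load = 161.04 × 1.8627 = 299.97 kN.

P_all ≈ 300 kN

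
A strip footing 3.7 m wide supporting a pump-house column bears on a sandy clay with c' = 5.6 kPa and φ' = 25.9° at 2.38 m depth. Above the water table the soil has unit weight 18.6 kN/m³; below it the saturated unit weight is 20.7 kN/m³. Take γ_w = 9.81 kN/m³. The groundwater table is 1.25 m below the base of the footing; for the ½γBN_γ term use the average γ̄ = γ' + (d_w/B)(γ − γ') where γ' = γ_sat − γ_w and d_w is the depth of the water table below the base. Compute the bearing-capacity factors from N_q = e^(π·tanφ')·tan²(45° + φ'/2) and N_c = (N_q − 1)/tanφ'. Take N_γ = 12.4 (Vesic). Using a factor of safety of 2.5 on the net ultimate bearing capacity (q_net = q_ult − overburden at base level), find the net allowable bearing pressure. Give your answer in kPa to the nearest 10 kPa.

N_q = e^(π·tan25.9°)·tan²(57.95°) = 11.73; N_c = (N_q − 1)/tanφ' = 22.09.
Effective surcharge at the founding depth q = γ·D_f = 18.6 × 2.38 = 44.268 kPa.
With d_w = 1.25 m < B, γ̄ = 10.89 + (1.25/3.7) × (18.6 − 10.89) = 13.495 kN/m³.
q_ult = c·N_c + q·N_q + 0.5·γ·B·N_γ
     = 5.6 × 22.094 + 44.268 × 11.728 + 0.5 × 13.495 × 3.7 × 12.4
     = 123.73 + 519.2 + 309.57 = 952.49 kPa.
q_net = 952.49 − 44.268 = 908.23 kPa.
q_all(net) = 908.23 / 2.5 = 363.29 kPa.

q_all(net) ≈ 360 kPa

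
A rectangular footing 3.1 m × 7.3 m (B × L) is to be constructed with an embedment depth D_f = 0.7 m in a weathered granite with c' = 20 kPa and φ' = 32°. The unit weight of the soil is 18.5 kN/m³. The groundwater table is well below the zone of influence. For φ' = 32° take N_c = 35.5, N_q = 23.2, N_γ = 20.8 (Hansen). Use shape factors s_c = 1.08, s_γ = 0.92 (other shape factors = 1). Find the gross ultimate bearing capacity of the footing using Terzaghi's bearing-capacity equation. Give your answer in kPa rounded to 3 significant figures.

Effective surcharge at the founding depth q = γ·D_f = 18.5 × 0.7 = 12.95 kPa.
q_ult = c·N_c·s_c + q·N_q + 0.5·γ·B·N_γ·s_γ
     = 20 × 35.5 × 1.08 + 12.95 × 23.2 + 0.5 × 18.5 × 3.1 × 20.8 × 0.92
     = 766.8 + 300.44 + 548.72 = 1616 kPa.

q_ult ≈ 1620 kPa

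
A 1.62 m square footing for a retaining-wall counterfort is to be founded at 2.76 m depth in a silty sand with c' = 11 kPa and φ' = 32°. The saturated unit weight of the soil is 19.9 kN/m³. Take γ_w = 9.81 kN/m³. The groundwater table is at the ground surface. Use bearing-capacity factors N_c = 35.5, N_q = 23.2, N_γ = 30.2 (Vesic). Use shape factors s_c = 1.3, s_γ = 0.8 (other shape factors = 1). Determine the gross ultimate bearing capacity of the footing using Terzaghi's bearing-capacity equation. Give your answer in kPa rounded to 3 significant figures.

Water table at ground surface, so effective unit weight γ' = 19.9 − 9.81 = 10.09 kN/m³ is used throughout; overburden q = 10.09 × 2.76 = 27.848 kPa; the same γ' applies in the ½γBN_γ term.
Cohesion term c·N_c·s_c = 11 × 35.5 × 1.3 = 507.65 kPa; surcharge term q·N_q = 27.848 × 23.2 = 646.08 kPa; self-weight term 0.5·γ·B·N_γ·s_γ = 0.5 × 10.09 × 1.62 × 30.2 × 0.8 = 197.46 kPa.
q_ult = 507.65 + 646.08 + 197.46 = 1351.2 kPa.

q_ult ≈ 1350 kPa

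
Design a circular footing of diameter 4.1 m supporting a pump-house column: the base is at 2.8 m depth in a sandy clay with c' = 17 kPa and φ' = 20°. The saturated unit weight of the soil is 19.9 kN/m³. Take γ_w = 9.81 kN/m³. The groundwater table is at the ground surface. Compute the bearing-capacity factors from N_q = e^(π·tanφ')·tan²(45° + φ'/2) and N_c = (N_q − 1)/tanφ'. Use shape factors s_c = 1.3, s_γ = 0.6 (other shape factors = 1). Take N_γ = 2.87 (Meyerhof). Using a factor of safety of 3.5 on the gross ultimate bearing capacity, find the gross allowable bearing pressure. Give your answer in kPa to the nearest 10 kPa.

N_q = e^(π·tan20°)·tan²(55°) = 6.4; N_c = (N_q − 1)/tanφ' = 14.83.
γ' = 19.9 − 9.81 = 10.09 kN/m³ (submerged throughout). q = 10.09 × 2.8 = 28.252 kPa; the same γ' applies in the ½γBN_γ term.
c·N_c·s_c = 17 × 14.835 × 1.3 = 327.85 kPa
q·N_q = 28.252 × 6.3994 = 180.8 kPa
0.5·γ·B·N_γ·s_γ = 0.5 × 10.09 × 4.1 × 2.87 × 0.6 = 35.619 kPa
q_ult = 327.85 + 180.8 + 35.619 = 544.26 kPa.
q_all = 544.26 / 3.5 = 155.5 kPa.

q_all ≈ 160 kPa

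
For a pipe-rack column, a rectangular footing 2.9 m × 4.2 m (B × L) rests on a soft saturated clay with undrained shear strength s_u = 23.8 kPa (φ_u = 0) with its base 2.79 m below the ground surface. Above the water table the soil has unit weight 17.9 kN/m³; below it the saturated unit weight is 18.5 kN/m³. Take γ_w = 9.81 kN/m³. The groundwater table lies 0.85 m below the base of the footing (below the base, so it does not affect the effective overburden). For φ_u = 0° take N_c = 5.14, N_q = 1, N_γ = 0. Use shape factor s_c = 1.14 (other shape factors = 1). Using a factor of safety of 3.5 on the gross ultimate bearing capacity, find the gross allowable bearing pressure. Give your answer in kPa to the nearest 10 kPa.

q_all ≈ 50 kPa

q = γ·D_f = 17.9 × 2.79 = 49.941 kPa.
c·N_c·s_c = 23.8 × 5.14 × 1.14 = 139.46 kPa
q·N_q = 49.941 × 1 = 49.941 kPa
q_ult = 139.46 + 49.941 = 189.4 kPa.
q_all = 189.4 / 3.5 = 54.114 kPa.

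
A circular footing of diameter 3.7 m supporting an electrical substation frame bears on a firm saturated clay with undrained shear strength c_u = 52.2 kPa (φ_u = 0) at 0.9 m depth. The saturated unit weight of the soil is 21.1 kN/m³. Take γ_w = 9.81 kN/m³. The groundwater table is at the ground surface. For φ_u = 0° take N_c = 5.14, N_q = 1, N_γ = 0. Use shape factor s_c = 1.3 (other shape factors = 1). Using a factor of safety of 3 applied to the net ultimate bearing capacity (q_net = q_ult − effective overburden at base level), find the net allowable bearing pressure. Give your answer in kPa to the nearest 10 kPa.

With the water table at the surface the whole profile is submerged: γ' = 21.1 − 9.81 = 11.29 kN/m³, so q = γ'·D_f = 10.161 kPa.
q_ult = c·N_c·s_c + q·N_q
     = 52.2 × 5.14 × 1.3 + 10.161 × 1
     = 348.8 + 10.161 = 358.96 kPa.
Net ultimate: q_net = 358.96 − 10.161 = 348.8 kPa.
q_all(net) = 348.8 / 3 = 116.27 kPa.

q_all(net) ≈ 120 kPa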